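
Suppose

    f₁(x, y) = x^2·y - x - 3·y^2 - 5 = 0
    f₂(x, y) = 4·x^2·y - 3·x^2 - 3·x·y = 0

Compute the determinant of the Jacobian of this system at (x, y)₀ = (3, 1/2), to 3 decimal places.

99.000

J = [[2·x·y - 1, x^2 - 6·y], [8·x·y - 6·x - 3·y, 4·x^2 - 3·x]].
At the point, J = [[2.000, 6.000], [-7.500, 27.000]].
det J = 99.000.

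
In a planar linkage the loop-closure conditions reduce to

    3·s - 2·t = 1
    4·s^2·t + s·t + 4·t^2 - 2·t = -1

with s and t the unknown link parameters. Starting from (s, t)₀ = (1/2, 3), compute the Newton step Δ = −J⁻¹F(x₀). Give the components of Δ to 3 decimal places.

(0.580, -1.881)

At (1/2, 3): F = (-5.500, 35.500).
Jacobian J = [[3, -2], [8·s·t + t, 4·s^2 + s + 8·t - 2]].
At the point, J = [[3.000, -2.000], [15.000, 23.500]] (det J = 100.500).
Solving J·Δ = −F gives Δ = (0.580, -1.881).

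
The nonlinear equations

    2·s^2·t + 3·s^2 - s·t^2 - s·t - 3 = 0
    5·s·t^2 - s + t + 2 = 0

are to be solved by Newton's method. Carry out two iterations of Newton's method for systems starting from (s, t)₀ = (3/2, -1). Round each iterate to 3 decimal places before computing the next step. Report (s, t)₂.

(1.003, -0.202)

At (3/2, -1): F = (-0.750, 7.000).
Jacobian J = [[4·s·t + 6·s - t^2 - t, 2·s^2 - 2·s·t - s], [5·t^2 - 1, 10·s·t + 1]].
At the point, J = [[3.000, 6.000], [4.000, -14.000]] (det J = -66.000).
Solving J·Δ = −F gives Δ = (-0.477, 0.364).
Then the next iterate is (s, t)₁ = (1.023, -0.636).
Round to (1.023, -0.636) and repeat: F = (-0.95477, 2.41000), J = [[3.76699, 2.37131], [1.02248, -5.50628]].
Δ = (-0.020, 0.434), so (s, t)₂ = (1.003, -0.202).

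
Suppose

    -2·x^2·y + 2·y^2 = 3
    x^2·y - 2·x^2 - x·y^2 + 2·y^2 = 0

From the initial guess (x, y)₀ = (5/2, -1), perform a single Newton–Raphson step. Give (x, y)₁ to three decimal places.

(1.277, -1.044)

At (5/2, -1): F = (11.500, -19.250).
Jacobian J = [[-4·x·y, -2·x^2 + 4·y], [2·x·y - 4·x - y^2, x^2 - 2·x·y + 4·y]].
At the point, J = [[10.000, -16.500], [-16.000, 7.250]] (det J = -191.500).
Solving J·Δ = −F gives Δ = (-1.223, -0.044).
Then the next iterate is (x, y)₁ = (1.277, -1.044).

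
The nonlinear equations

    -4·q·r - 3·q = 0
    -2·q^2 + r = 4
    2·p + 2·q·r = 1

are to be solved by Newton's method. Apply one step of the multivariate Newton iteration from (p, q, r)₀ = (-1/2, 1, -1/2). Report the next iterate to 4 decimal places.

At (-1/2, 1, -1/2): F = (-1.0000, -6.5000, -3.0000).
Jacobian J = [[0, -4·r - 3, -4·q], [0, -4·q, 1], [2, 2·r, 2·q]].
At the point, J = [[0.0000, -1.0000, -4.0000], [0.0000, -4.0000, 1.0000], [2.0000, -1.0000, 2.0000]] (det J = -34.0000).
Solving J·Δ = −F gives Δ = (0.5588, -1.5882, 0.1471).
Then the next iterate is (p, q, r)₁ = (0.0588, -0.5882, -0.3529).

(0.0588, -0.5882, -0.3529)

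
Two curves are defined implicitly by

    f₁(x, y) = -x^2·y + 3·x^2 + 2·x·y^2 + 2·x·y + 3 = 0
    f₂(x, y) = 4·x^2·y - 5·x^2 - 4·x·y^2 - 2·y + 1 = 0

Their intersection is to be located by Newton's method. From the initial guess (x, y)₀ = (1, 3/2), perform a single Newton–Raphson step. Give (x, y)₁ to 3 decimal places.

(0.107, 1.125)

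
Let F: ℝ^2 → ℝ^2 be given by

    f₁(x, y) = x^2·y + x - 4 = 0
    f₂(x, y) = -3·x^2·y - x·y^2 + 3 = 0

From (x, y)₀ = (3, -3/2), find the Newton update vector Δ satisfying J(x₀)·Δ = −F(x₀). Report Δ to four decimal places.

(-0.8857, 0.8238)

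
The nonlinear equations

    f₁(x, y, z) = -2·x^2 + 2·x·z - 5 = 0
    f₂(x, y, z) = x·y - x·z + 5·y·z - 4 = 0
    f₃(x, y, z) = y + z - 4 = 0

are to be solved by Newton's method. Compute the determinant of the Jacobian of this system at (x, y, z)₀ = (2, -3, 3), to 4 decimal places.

-92.0000

J = [[-4·x + 2·z, 0, 2·x], [y - z, x + 5·z, -x + 5·y], [0, 1, 1]].
At the point, J = [[-2.0000, 0.0000, 4.0000], [-6.0000, 17.0000, -17.0000], [0.0000, 1.0000, 1.0000]].
det J = -92.0000.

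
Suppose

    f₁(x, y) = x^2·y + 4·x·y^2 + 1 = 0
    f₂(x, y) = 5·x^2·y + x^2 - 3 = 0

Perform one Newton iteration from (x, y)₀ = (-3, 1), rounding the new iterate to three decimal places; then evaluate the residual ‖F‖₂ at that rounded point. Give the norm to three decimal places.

At (-3, 1): F = (-2.000, 51.000).
Jacobian J = [[2·x·y + 4·y^2, x^2 + 8·x·y], [10·x·y + 2·x, 5·x^2]].
At the point, J = [[-2.000, -15.000], [-36.000, 45.000]] (det J = -630.000).
Solving J·Δ = −F gives Δ = (1.071, -0.276).
Then the next iterate is (x, y)₁ = (-1.929, 0.724).
Re-evaluating at (-1.929, 0.724): F = (-0.35051, 14.19121), so ‖F‖₂ = 14.196.

14.196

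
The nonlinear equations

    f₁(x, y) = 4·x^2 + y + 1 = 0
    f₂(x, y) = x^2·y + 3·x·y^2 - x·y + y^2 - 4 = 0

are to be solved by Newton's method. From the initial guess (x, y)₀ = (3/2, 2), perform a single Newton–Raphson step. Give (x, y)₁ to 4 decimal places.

At (3/2, 2): F = (12.0000, 19.5000).
Jacobian J = [[8·x, 1], [2·x·y + 3·y^2 - y, x^2 + 6·x·y - x + 2·y]].
At the point, J = [[12.0000, 1.0000], [16.0000, 22.7500]] (det J = 257.0000).
Solving J·Δ = −F gives Δ = (-0.9864, -0.1634).
Then the next iterate is (x, y)₁ = (0.5136, 1.8366).

(0.5136, 1.8366)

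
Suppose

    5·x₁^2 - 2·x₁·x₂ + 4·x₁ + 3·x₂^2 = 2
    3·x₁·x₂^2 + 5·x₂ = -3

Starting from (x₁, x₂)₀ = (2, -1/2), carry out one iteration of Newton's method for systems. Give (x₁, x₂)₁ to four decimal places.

At (2, -1/2): F = (28.7500, 2.0000).
Jacobian J = [[10·x₁ - 2·x₂ + 4, -2·x₁ + 6·x₂], [3·x₂^2, 6·x₁·x₂ + 5]].
At the point, J = [[25.0000, -7.0000], [0.7500, -1.0000]] (det J = -19.7500).
Solving J·Δ = −F gives Δ = (-0.7468, 1.4399).
Then the next iterate is (x₁, x₂)₁ = (1.2532, 0.9399).

(1.2532, 0.9399)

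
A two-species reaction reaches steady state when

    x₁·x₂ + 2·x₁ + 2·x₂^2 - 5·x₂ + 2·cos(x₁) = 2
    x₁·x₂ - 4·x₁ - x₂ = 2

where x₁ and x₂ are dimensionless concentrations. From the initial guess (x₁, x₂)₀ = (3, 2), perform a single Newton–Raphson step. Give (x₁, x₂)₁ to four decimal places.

(-0.7066, 3.2934)

At (3, 2): F = (6.020015, -10.0000).
Jacobian J = [[x₂ - 2·sin(x₁) + 2, x₁ + 4·x₂ - 5], [x₂ - 4, x₁ - 1]].
At the point, J = [[3.717760, 6.0000], [-2.0000, 2.0000]] (det J = 19.435520).
Solving J·Δ = −F gives Δ = (-3.7066, 1.2934).
Then the next iterate is (x₁, x₂)₁ = (-0.7066, 3.2934).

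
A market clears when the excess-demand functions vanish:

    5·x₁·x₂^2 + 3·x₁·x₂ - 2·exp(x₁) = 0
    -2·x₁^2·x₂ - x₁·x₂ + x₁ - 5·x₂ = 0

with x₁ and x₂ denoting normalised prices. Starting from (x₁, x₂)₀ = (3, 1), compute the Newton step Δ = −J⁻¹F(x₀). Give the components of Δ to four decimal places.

At (3, 1): F = (-16.171074, -23.0000).
Jacobian J = [[5·x₂^2 + 3·x₂ - 2·exp(x₁), 10·x₁·x₂ + 3·x₁], [-4·x₁·x₂ - x₂ + 1, -2·x₁^2 - x₁ - 5]].
At the point, J = [[-32.171074, 39.0000], [-12.0000, -26.0000]] (det J = 1304.447920).
Solving J·Δ = −F gives Δ = (-1.0100, -0.4185).

(-1.0100, -0.4185)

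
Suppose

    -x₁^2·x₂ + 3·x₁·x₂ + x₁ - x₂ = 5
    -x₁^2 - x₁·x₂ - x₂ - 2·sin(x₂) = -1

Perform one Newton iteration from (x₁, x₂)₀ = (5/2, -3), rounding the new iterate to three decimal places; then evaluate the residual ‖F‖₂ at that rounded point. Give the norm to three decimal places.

8.472

At (5/2, -3): F = (-3.250, 5.53224).
Jacobian J = [[-2·x₁·x₂ + 3·x₂ + 1, -x₁^2 + 3·x₁ - 1], [-2·x₁ - x₂, -x₁ - 2·cos(x₂) - 1]].
At the point, J = [[7.000, 0.250], [-2.000, -1.52002]] (det J = -10.14011).
Solving J·Δ = −F gives Δ = (0.351, 3.178).
Then the next iterate is (x₁, x₂)₁ = (2.851, 0.178).
Re-evaluating at (2.851, 0.178): F = (-2.25139, -8.16780), so ‖F‖₂ = 8.472.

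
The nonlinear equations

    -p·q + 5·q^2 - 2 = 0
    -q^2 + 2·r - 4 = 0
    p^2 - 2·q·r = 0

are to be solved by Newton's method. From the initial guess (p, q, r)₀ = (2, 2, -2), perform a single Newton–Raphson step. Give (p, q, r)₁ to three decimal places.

At (2, 2, -2): F = (14.000, -12.000, 12.000).
Jacobian J = [[-q, -p + 10·q, 0], [0, -2·q, 2], [2·p, -2·r, -2·q]].
At the point, J = [[-2.000, 18.000, 0.000], [0.000, -4.000, 2.000], [4.000, 4.000, -4.000]] (det J = 128.000).
Solving J·Δ = −F gives Δ = (2.500, -0.500, 5.000).
Then the next iterate is (p, q, r)₁ = (4.500, 1.500, 3.000).

(4.500, 1.500, 3.000)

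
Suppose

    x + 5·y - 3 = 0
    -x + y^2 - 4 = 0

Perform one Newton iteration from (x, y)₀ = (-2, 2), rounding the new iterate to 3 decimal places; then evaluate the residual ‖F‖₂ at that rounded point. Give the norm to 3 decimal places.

At (-2, 2): F = (5.000, 2.000).
Jacobian J = [[1, 5], [-1, 2·y]].
At the point, J = [[1.000, 5.000], [-1.000, 4.000]] (det J = 9.000).
Solving J·Δ = −F gives Δ = (-1.111, -0.778).
Then the next iterate is (x, y)₁ = (-3.111, 1.222).
Re-evaluating at (-3.111, 1.222): F = (-0.001, 0.60428), so ‖F‖₂ = 0.604.

0.604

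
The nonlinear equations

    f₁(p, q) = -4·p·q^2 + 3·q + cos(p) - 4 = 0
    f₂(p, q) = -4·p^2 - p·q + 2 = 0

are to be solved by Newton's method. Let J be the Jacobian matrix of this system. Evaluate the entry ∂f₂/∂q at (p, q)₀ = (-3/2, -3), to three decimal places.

∂f₂/∂q = -p.
At (-3/2, -3) this is 1.500.

1.500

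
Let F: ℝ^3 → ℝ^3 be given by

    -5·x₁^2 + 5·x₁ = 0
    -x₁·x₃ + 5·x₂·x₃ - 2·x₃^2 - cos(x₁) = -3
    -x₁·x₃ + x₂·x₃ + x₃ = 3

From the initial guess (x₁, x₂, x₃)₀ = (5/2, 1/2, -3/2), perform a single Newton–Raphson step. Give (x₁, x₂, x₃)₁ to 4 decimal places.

(1.5625, -0.7184, -2.5786)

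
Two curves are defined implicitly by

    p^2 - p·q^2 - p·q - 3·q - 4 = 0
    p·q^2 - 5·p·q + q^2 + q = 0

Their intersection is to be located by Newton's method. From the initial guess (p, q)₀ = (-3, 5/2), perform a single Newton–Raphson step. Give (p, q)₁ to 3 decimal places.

At (-3, 5/2): F = (23.750, 27.500).
Jacobian J = [[2·p - q^2 - q, -2·p·q - p - 3], [q^2 - 5·q, 2·p·q - 5·p + 2·q + 1]].
At the point, J = [[-14.750, 15.000], [-6.250, 6.000]] (det J = 5.250).
Solving J·Δ = −F gives Δ = (51.429, 48.988).
Then the next iterate is (p, q)₁ = (48.429, 51.488).

(48.429, 51.488)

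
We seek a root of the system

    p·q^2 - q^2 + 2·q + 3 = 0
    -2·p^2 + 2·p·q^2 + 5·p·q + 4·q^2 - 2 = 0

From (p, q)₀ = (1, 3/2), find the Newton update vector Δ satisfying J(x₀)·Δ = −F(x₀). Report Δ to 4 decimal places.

(-2.9091, 0.2727)

At (1, 3/2): F = (6.0000, 17.0000).
Jacobian J = [[q^2, 2·p·q - 2·q + 2], [-4·p + 2·q^2 + 5·q, 4·p·q + 5·p + 8·q]].
At the point, J = [[2.2500, 2.0000], [8.0000, 23.0000]] (det J = 35.7500).
Solving J·Δ = −F gives Δ = (-2.9091, 0.2727).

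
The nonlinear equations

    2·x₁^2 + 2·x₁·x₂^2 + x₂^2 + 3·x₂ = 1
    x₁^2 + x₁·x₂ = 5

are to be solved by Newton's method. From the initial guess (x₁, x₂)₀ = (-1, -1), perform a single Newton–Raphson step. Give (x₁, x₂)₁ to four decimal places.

(-2.0588, -0.8235)

At (-1, -1): F = (-3.0000, -3.0000).
Jacobian J = [[4·x₁ + 2·x₂^2, 4·x₁·x₂ + 2·x₂ + 3], [2·x₁ + x₂, x₁]].
At the point, J = [[-2.0000, 5.0000], [-3.0000, -1.0000]] (det J = 17.0000).
Solving J·Δ = −F gives Δ = (-1.0588, 0.1765).
Then the next iterate is (x₁, x₂)₁ = (-2.0588, -0.8235).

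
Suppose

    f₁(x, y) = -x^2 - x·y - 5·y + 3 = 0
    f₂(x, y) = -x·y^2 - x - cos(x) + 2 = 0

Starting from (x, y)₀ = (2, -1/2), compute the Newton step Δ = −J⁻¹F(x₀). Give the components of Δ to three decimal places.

At (2, -1/2): F = (2.500, -0.08385).
Jacobian J = [[-2·x - y, -x - 5], [-y^2 + sin(x) - 1, -2·x·y]].
At the point, J = [[-3.500, -7.000], [-0.34070, 2.000]] (det J = -9.38492).
Solving J·Δ = −F gives Δ = (0.470, 0.122).

(0.470, 0.122)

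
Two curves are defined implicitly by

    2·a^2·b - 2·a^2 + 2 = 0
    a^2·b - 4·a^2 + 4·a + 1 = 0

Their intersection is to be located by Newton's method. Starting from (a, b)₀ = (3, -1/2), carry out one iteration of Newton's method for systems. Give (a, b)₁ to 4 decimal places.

(1.9286, -0.1825)

At (3, -1/2): F = (-25.0000, -27.5000).
Jacobian J = [[4·a·b - 4·a, 2·a^2], [2·a·b - 8·a + 4, a^2]].
At the point, J = [[-18.0000, 18.0000], [-23.0000, 9.0000]] (det J = 252.0000).
Solving J·Δ = −F gives Δ = (-1.0714, 0.3175).
Then the next iterate is (a, b)₁ = (1.9286, -0.1825).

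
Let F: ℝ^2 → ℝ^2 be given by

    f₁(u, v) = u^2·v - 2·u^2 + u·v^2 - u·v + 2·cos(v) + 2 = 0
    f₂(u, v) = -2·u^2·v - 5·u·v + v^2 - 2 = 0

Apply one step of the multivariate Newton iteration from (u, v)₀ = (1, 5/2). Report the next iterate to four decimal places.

(0.4598, 1.9527)

At (1, 5/2): F = (4.647713, -13.2500).
Jacobian J = [[2·u·v - 4·u + v^2 - v, u^2 + 2·u·v - u - 2·sin(v)], [-4·u·v - 5·v, -2·u^2 - 5·u + 2·v]].
At the point, J = [[4.7500, 3.803056], [-22.5000, -2.0000]] (det J = 76.068754).
Solving J·Δ = −F gives Δ = (-0.5402, -0.5473).
Then the next iterate is (u, v)₁ = (0.4598, 1.9527).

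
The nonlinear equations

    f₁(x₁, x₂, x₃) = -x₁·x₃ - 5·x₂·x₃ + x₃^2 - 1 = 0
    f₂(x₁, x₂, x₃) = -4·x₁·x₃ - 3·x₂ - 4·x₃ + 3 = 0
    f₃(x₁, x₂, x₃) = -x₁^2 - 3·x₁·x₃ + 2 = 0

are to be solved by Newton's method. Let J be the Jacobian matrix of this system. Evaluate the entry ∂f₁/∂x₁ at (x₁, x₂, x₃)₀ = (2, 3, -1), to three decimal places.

∂f₁/∂x₁ = -x₃.
At (2, 3, -1) this is 1.000.

1.000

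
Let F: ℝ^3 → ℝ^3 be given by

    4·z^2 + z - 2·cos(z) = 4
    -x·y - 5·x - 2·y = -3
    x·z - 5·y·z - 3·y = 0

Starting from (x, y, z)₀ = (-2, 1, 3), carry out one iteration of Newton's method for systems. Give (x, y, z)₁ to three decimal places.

(0.167, 0.597, 1.537)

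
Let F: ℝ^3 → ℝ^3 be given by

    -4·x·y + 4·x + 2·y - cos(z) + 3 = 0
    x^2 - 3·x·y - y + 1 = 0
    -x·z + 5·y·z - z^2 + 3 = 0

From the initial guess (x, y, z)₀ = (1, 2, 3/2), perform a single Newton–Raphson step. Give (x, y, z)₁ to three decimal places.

At (1, 2, 3/2): F = (2.92926, -6.000, 14.250).
Jacobian J = [[-4·y + 4, -4·x + 2, sin(z)], [2·x - 3·y, -3·x - 1, 0], [-z, 5·z, -x + 5·y - 2·z]].
At the point, J = [[-4.000, -2.000, 0.99749], [-4.000, -4.000, 0.000], [-1.500, 7.500, 6.000]] (det J = 12.09018).
Solving J·Δ = −F gives Δ = (10.780, -12.280, 15.670).
Then the next iterate is (x, y, z)₁ = (11.780, -10.280, 17.170).

(11.780, -10.280, 17.170)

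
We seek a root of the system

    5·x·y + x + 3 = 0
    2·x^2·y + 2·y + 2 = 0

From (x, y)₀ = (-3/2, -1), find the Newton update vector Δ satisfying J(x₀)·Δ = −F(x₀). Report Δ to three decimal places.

(-1.303, 1.895)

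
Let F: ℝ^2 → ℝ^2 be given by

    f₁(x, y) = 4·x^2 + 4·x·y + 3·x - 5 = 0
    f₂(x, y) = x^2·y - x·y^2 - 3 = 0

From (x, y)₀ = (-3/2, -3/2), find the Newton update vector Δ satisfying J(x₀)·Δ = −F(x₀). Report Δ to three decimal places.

At (-3/2, -3/2): F = (8.500, -3.000).
Jacobian J = [[8·x + 4·y + 3, 4·x], [2·x·y - y^2, x^2 - 2·x·y]].
At the point, J = [[-15.000, -6.000], [2.250, -2.250]] (det J = 47.250).
Solving J·Δ = −F gives Δ = (0.786, -0.548).

(0.786, -0.548)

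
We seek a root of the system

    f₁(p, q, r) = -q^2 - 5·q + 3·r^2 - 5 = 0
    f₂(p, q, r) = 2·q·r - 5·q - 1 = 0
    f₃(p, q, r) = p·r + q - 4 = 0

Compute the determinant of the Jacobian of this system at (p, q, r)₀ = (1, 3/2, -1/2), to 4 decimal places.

21.0000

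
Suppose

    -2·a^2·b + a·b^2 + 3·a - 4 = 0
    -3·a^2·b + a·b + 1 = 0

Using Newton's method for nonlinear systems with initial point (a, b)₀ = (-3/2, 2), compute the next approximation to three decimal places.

(-2.085, -1.296)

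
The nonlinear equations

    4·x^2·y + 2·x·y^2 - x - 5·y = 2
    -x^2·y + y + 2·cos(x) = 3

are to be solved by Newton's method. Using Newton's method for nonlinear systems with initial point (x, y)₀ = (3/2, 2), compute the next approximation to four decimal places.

At (3/2, 2): F = (16.5000, -5.358526).
Jacobian J = [[8·x·y + 2·y^2 - 1, 4·x^2 + 4·x·y - 5], [-2·x·y - 2·sin(x), -x^2 + 1]].
At the point, J = [[31.0000, 16.0000], [-7.994990, -1.2500]] (det J = 89.169840).
Solving J·Δ = −F gives Δ = (-0.7302, 0.3835).
Then the next iterate is (x, y)₁ = (0.7698, 2.3835).

(0.7698, 2.3835)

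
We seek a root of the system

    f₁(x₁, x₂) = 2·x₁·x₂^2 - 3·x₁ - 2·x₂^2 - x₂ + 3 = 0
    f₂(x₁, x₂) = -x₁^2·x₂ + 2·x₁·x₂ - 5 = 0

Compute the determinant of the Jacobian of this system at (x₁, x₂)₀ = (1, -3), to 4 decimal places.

15.0000

J = [[2·x₂^2 - 3, 4·x₁·x₂ - 4·x₂ - 1], [-2·x₁·x₂ + 2·x₂, -x₁^2 + 2·x₁]].
At the point, J = [[15.0000, -1.0000], [0.0000, 1.0000]].
det J = 15.0000.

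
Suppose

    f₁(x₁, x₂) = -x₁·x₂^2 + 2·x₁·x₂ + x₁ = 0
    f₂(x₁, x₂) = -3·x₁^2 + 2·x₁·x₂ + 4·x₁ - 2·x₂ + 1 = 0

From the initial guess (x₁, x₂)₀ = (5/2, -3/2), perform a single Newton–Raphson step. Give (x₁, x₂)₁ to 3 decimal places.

(1.753, -0.904)

At (5/2, -3/2): F = (-10.625, -12.250).
Jacobian J = [[-x₂^2 + 2·x₂ + 1, -2·x₁·x₂ + 2·x₁], [-6·x₁ + 2·x₂ + 4, 2·x₁ - 2]].
At the point, J = [[-4.250, 12.500], [-14.000, 3.000]] (det J = 162.250).
Solving J·Δ = −F gives Δ = (-0.747, 0.596).
Then the next iterate is (x₁, x₂)₁ = (1.753, -0.904).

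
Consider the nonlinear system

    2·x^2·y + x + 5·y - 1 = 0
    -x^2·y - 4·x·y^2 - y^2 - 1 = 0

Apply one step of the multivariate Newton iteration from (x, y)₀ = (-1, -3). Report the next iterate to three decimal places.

(-5.979, 9.532)

At (-1, -3): F = (-23.000, 29.000).
Jacobian J = [[4·x·y + 1, 2·x^2 + 5], [-2·x·y - 4·y^2, -x^2 - 8·x·y - 2·y]].
At the point, J = [[13.000, 7.000], [-42.000, -19.000]] (det J = 47.000).
Solving J·Δ = −F gives Δ = (-4.979, 12.532).
Then the next iterate is (x, y)₁ = (-5.979, 9.532).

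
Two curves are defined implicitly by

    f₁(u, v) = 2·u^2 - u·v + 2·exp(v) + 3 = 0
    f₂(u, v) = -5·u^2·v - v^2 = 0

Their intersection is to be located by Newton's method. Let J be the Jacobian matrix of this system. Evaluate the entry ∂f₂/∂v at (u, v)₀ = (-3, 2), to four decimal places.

-49.0000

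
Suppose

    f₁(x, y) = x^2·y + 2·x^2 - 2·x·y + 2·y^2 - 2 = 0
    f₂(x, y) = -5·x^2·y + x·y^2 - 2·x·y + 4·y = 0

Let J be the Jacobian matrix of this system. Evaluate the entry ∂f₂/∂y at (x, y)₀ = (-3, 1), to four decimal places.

-41.0000

∂f₂/∂y = -5·x^2 + 2·x·y - 2·x + 4.
At (-3, 1) this is -41.0000.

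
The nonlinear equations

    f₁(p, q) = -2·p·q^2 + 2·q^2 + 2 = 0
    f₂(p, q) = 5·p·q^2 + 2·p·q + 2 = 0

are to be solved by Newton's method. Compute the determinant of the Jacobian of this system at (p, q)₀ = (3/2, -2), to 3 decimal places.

152.000

J = [[-2·q^2, -4·p·q + 4·q], [5·q^2 + 2·q, 10·p·q + 2·p]].
At the point, J = [[-8.000, 4.000], [16.000, -27.000]].
det J = 152.000.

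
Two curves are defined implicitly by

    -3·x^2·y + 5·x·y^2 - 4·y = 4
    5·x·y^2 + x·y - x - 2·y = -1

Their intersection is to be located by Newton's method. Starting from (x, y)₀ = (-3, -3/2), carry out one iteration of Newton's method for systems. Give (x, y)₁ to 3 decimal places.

(-2.121, -1.136)

At (-3, -3/2): F = (8.750, -22.250).
Jacobian J = [[-6·x·y + 5·y^2, -3·x^2 + 10·x·y - 4], [5·y^2 + y - 1, 10·x·y + x - 2]].
At the point, J = [[-15.750, 14.000], [8.750, 40.000]] (det J = -752.500).
Solving J·Δ = −F gives Δ = (0.879, 0.364).
Then the next iterate is (x, y)₁ = (-2.121, -1.136).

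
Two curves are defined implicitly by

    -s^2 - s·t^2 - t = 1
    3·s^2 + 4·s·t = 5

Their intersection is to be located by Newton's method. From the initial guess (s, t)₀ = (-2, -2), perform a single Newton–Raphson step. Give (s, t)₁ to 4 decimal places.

At (-2, -2): F = (5.0000, 23.0000).
Jacobian J = [[-2·s - t^2, -2·s·t - 1], [6·s + 4·t, 4·s]].
At the point, J = [[0.0000, -9.0000], [-20.0000, -8.0000]] (det J = -180.0000).
Solving J·Δ = −F gives Δ = (0.9278, 0.5556).
Then the next iterate is (s, t)₁ = (-1.0722, -1.4444).

(-1.0722, -1.4444)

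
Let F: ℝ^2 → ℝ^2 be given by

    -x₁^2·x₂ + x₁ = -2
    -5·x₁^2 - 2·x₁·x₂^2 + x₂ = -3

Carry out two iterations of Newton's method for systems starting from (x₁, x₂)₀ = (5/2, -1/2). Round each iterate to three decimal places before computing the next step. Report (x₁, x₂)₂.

(0.961, 1.461)

At (5/2, -1/2): F = (7.625, -30.000).
Jacobian J = [[-2·x₁·x₂ + 1, -x₁^2], [-10·x₁ - 2·x₂^2, -4·x₁·x₂ + 1]].
At the point, J = [[3.500, -6.250], [-25.500, 6.000]] (det J = -138.375).
Solving J·Δ = −F gives Δ = (-1.024, 0.646).
Then the next iterate is (x₁, x₂)₁ = (1.476, 0.146).
Round to (1.476, 0.146) and repeat: F = (3.15793, -7.80980), J = [[0.56901, -2.17858], [-14.80263, 0.13802]].
Δ = (-0.515, 1.315), so (x₁, x₂)₂ = (0.961, 1.461).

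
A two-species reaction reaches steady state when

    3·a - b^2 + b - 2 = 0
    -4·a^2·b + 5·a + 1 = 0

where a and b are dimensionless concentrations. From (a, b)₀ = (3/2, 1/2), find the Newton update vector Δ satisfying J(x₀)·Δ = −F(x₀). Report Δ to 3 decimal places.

(-0.917, 0.546)

At (3/2, 1/2): F = (2.750, 4.000).
Jacobian J = [[3, -2·b + 1], [-8·a·b + 5, -4·a^2]].
At the point, J = [[3.000, 0.000], [-1.000, -9.000]] (det J = -27.000).
Solving J·Δ = −F gives Δ = (-0.917, 0.546).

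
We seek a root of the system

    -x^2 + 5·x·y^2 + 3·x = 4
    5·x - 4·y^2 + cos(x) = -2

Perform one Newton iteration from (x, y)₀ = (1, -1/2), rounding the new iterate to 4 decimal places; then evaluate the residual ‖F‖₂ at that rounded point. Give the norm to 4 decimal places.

At (1, -1/2): F = (-0.7500, 6.540302).
Jacobian J = [[-2·x + 5·y^2 + 3, 10·x·y], [-sin(x) + 5, -8·y]].
At the point, J = [[2.2500, -5.0000], [4.158529, 4.0000]] (det J = 29.792645).
Solving J·Δ = −F gives Δ = (-0.9969, -0.5986).
Then the next iterate is (x, y)₁ = (0.0031, -1.0986).
Re-evaluating at (0.0031, -1.0986): F = (-3.972002, -1.812193), so ‖F‖₂ = 4.3659.

4.3659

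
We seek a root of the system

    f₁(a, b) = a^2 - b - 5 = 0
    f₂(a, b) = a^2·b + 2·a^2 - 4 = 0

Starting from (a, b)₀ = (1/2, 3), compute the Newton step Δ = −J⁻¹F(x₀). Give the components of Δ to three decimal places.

(0.893, -6.857)

At (1/2, 3): F = (-7.750, -2.750).
Jacobian J = [[2·a, -1], [2·a·b + 4·a, a^2]].
At the point, J = [[1.000, -1.000], [5.000, 0.250]] (det J = 5.250).
Solving J·Δ = −F gives Δ = (0.893, -6.857).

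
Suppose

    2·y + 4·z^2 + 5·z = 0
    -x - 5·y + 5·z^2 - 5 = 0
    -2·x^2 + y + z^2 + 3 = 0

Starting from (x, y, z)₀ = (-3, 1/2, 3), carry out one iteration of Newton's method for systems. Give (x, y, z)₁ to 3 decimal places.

At (-3, 1/2, 3): F = (52.000, 40.500, -5.500).
Jacobian J = [[0, 2, 8·z + 5], [-1, -5, 10·z], [-4·x, 1, 2·z]].
At the point, J = [[0.000, 2.000, 29.000], [-1.000, -5.000, 30.000], [12.000, 1.000, 6.000]] (det J = 2443.000).
Solving J·Δ = −F gives Δ = (1.457, -2.087, -1.649).
Then the next iterate is (x, y, z)₁ = (-1.543, -1.587, 1.351).

(-1.543, -1.587, 1.351)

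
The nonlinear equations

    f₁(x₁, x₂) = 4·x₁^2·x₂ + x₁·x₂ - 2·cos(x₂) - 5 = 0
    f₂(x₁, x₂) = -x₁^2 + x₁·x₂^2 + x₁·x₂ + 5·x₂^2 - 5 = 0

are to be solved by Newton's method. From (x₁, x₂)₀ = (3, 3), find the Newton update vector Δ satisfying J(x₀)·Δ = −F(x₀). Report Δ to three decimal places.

At (3, 3): F = (113.97998, 67.000).
Jacobian J = [[8·x₁·x₂ + x₂, 4·x₁^2 + x₁ + 2·sin(x₂)], [-2·x₁ + x₂^2 + x₂, 2·x₁·x₂ + x₁ + 10·x₂]].
At the point, J = [[75.000, 39.28224], [6.000, 51.000]] (det J = 3589.30656).
Solving J·Δ = −F gives Δ = (-0.886, -1.209).

(-0.886, -1.209)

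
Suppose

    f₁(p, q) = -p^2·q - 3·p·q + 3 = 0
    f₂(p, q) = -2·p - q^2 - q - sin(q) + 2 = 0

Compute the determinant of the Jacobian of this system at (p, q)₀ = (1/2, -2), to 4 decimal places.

J = [[-2·p·q - 3·q, -p^2 - 3·p], [-2, -2·q - cos(q) - 1]].
At the point, J = [[8.0000, -1.7500], [-2.0000, 3.416147]].
det J = 23.8292.

23.8292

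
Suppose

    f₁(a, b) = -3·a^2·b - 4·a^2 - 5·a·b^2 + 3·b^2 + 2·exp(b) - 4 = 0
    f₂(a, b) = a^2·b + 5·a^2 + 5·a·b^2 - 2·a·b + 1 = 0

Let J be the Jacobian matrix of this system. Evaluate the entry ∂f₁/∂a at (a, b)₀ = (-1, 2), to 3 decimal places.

0.000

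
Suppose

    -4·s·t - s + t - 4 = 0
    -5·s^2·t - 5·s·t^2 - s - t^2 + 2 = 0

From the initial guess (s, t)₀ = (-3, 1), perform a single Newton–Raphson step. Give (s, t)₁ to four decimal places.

(-2.4097, 0.3040)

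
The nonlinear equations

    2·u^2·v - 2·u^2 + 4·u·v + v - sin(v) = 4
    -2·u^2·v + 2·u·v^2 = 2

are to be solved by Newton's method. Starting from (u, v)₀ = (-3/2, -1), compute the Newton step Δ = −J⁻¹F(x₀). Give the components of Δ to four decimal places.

(1.4362, 4.1632)

At (-3/2, -1): F = (-7.158529, -0.5000).
Jacobian J = [[4·u·v - 4·u + 4·v, 2·u^2 + 4·u - cos(v) + 1], [-4·u·v + 2·v^2, -2·u^2 + 4·u·v]].
At the point, J = [[8.0000, -1.040302], [-4.0000, 1.5000]] (det J = 7.838791).
Solving J·Δ = −F gives Δ = (1.4362, 4.1632).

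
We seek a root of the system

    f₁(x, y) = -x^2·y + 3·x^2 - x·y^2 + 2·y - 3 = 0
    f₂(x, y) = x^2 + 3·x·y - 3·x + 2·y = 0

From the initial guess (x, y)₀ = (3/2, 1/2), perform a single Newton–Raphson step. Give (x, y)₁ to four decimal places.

(1.0402, 0.4523)

At (3/2, 1/2): F = (3.2500, 1.0000).
Jacobian J = [[-2·x·y + 6·x - y^2, -x^2 - 2·x·y + 2], [2·x + 3·y - 3, 3·x + 2]].
At the point, J = [[7.2500, -1.7500], [1.5000, 6.5000]] (det J = 49.7500).
Solving J·Δ = −F gives Δ = (-0.4598, -0.0477).
Then the next iterate is (x, y)₁ = (1.0402, 0.4523).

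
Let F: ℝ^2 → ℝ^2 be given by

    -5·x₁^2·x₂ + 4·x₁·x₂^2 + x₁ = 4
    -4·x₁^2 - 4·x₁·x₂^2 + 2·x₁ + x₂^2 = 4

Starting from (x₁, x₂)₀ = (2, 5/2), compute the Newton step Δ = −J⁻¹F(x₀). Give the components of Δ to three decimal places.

At (2, 5/2): F = (-2.000, -59.750).
Jacobian J = [[-10·x₁·x₂ + 4·x₂^2 + 1, -5·x₁^2 + 8·x₁·x₂], [-8·x₁ - 4·x₂^2 + 2, -8·x₁·x₂ + 2·x₂]].
At the point, J = [[-24.000, 20.000], [-39.000, -35.000]] (det J = 1620.000).
Solving J·Δ = −F gives Δ = (-0.781, -0.837).

(-0.781, -0.837)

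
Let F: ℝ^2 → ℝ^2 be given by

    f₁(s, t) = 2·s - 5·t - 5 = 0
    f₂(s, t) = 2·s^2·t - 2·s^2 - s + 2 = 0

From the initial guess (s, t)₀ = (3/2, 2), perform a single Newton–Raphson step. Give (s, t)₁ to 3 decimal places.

At (3/2, 2): F = (-12.000, 5.000).
Jacobian J = [[2, -5], [4·s·t - 4·s - 1, 2·s^2]].
At the point, J = [[2.000, -5.000], [5.000, 4.500]] (det J = 34.000).
Solving J·Δ = −F gives Δ = (0.853, -2.059).
Then the next iterate is (s, t)₁ = (2.353, -0.059).

(2.353, -0.059)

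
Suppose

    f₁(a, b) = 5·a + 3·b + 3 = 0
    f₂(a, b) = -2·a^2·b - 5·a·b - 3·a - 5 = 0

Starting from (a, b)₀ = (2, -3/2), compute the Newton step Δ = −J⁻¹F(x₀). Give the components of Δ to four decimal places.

At (2, -3/2): F = (8.5000, 16.0000).
Jacobian J = [[5, 3], [-4·a·b - 5·b - 3, -2·a^2 - 5·a]].
At the point, J = [[5.0000, 3.0000], [16.5000, -18.0000]] (det J = -139.5000).
Solving J·Δ = −F gives Δ = (-1.4409, -0.4319).

(-1.4409, -0.4319)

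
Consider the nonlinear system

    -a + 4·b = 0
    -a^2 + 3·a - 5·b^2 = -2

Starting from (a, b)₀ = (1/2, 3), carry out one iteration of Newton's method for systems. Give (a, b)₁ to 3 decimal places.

(8.591, 2.148)

At (1/2, 3): F = (11.500, -41.750).
Jacobian J = [[-1, 4], [-2·a + 3, -10·b]].
At the point, J = [[-1.000, 4.000], [2.000, -30.000]] (det J = 22.000).
Solving J·Δ = −F gives Δ = (8.091, -0.852).
Then the next iterate is (a, b)₁ = (8.591, 2.148).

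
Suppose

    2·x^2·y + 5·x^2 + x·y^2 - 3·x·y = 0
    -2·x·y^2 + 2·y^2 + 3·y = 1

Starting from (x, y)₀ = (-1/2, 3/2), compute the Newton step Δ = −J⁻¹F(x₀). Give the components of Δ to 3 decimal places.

(0.268, -0.754)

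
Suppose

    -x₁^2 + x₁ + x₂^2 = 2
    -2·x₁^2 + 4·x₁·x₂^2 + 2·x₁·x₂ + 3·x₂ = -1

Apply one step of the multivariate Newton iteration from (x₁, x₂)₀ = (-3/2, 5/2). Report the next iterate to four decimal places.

(-0.8667, 1.8933)

At (-3/2, 5/2): F = (0.5000, -41.0000).
Jacobian J = [[-2·x₁ + 1, 2·x₂], [-4·x₁ + 4·x₂^2 + 2·x₂, 8·x₁·x₂ + 2·x₁ + 3]].
At the point, J = [[4.0000, 5.0000], [36.0000, -30.0000]] (det J = -300.0000).
Solving J·Δ = −F gives Δ = (0.6333, -0.6067).
Then the next iterate is (x₁, x₂)₁ = (-0.8667, 1.8933).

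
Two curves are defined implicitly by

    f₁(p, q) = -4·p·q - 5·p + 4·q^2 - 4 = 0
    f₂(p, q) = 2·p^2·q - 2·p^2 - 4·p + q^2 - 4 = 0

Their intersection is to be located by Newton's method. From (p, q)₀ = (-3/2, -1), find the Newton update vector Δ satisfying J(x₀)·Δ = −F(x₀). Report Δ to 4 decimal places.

(0.6111, 0.4444)

At (-3/2, -1): F = (1.5000, -6.0000).
Jacobian J = [[-4·q - 5, -4·p + 8·q], [4·p·q - 4·p - 4, 2·p^2 + 2·q]].
At the point, J = [[-1.0000, -2.0000], [8.0000, 2.5000]] (det J = 13.5000).
Solving J·Δ = −F gives Δ = (0.6111, 0.4444).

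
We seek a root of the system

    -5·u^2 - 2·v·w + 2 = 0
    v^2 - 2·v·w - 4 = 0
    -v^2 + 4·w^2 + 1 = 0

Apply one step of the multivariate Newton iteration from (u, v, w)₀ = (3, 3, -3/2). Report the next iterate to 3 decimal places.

(1.625, 1.875, -0.854)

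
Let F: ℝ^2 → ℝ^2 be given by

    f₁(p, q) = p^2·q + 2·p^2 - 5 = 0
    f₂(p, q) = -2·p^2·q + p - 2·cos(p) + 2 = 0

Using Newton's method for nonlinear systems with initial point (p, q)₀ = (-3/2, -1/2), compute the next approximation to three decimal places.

(-1.549, 0.123)

At (-3/2, -1/2): F = (-1.625, 2.60853).
Jacobian J = [[2·p·q + 4·p, p^2], [-4·p·q + 2·sin(p) + 1, -2·p^2]].
At the point, J = [[-4.500, 2.250], [-3.99499, -4.500]] (det J = 29.23873).
Solving J·Δ = −F gives Δ = (-0.049, 0.623).
Then the next iterate is (p, q)₁ = (-1.549, 0.123).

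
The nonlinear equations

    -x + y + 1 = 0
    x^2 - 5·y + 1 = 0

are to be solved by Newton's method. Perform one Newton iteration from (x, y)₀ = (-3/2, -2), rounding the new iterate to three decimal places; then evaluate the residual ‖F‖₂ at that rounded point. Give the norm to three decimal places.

3.875

At (-3/2, -2): F = (0.500, 13.250).
Jacobian J = [[-1, 1], [2·x, -5]].
At the point, J = [[-1.000, 1.000], [-3.000, -5.000]] (det J = 8.000).
Solving J·Δ = −F gives Δ = (1.969, 1.469).
Then the next iterate is (x, y)₁ = (0.469, -0.531).
Re-evaluating at (0.469, -0.531): F = (0.000, 3.87496), so ‖F‖₂ = 3.875.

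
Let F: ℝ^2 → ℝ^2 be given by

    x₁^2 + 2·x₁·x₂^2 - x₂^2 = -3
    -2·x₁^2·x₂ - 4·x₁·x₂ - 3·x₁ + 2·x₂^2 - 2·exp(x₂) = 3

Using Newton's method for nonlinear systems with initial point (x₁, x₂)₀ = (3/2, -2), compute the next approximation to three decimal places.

At (3/2, -2): F = (13.250, 21.22933).
Jacobian J = [[2·x₁ + 2·x₂^2, 4·x₁·x₂ - 2·x₂], [-4·x₁·x₂ - 4·x₂ - 3, -2·x₁^2 - 4·x₁ + 4·x₂ - 2·exp(x₂)]].
At the point, J = [[11.000, -8.000], [17.000, -18.77067]] (det J = -70.47738).
Solving J·Δ = −F gives Δ = (-1.119, 0.117).
Then the next iterate is (x₁, x₂)₁ = (0.381, -1.883).

(0.381, -1.883)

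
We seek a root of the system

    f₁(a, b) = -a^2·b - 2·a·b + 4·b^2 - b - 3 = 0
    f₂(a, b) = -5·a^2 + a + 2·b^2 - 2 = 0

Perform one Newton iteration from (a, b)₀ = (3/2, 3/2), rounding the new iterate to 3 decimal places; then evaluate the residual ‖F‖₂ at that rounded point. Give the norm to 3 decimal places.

1.971

At (3/2, 3/2): F = (-3.375, -7.250).
Jacobian J = [[-2·a·b - 2·b, -a^2 - 2·a + 8·b - 1], [-10·a + 1, 4·b]].
At the point, J = [[-7.500, 5.750], [-14.000, 6.000]] (det J = 35.500).
Solving J·Δ = −F gives Δ = (-0.604, -0.201).
Then the next iterate is (a, b)₁ = (0.896, 1.299).
Re-evaluating at (0.896, 1.299): F = (-0.92006, -1.74328), so ‖F‖₂ = 1.971.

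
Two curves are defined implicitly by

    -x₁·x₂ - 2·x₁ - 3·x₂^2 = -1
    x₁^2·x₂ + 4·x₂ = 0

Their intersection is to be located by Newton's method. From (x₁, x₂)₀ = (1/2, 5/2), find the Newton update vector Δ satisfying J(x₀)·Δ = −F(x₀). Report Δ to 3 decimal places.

(-4.061, -0.111)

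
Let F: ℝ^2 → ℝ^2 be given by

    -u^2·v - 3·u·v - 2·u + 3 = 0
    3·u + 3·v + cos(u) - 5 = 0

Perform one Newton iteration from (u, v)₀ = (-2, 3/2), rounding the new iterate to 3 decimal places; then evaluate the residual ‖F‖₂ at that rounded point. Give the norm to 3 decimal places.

At (-2, 3/2): F = (10.000, -6.91615).
Jacobian J = [[-2·u·v - 3·v - 2, -u^2 - 3·u], [-sin(u) + 3, 3]].
At the point, J = [[-0.500, 2.000], [3.90930, 3.000]] (det J = -9.31859).
Solving J·Δ = −F gives Δ = (4.704, -3.824).
Then the next iterate is (u, v)₁ = (2.704, -2.324).
Re-evaluating at (2.704, -2.324): F = (33.43648, -4.76577), so ‖F‖₂ = 33.774.

33.774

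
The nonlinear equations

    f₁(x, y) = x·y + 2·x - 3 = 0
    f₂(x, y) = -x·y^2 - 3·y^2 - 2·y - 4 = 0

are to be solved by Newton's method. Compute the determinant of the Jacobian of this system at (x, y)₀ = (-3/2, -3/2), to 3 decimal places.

-2.125

J = [[y + 2, x], [-y^2, -2·x·y - 6·y - 2]].
At the point, J = [[0.500, -1.500], [-2.250, 2.500]].
det J = -2.125.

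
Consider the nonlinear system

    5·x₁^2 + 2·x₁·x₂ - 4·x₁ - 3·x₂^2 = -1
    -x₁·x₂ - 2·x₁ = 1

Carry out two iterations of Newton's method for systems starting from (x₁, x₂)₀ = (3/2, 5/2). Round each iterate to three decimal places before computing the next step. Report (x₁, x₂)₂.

At (3/2, 5/2): F = (-5.000, -7.750).
Jacobian J = [[10·x₁ + 2·x₂ - 4, 2·x₁ - 6·x₂], [-x₂ - 2, -x₁]].
At the point, J = [[16.000, -12.000], [-4.500, -1.500]] (det J = -78.000).
Solving J·Δ = −F gives Δ = (-1.096, -1.878).
Then the next iterate is (x₁, x₂)₁ = (0.404, 0.622).
Round to (0.404, 0.622) and repeat: F = (-0.45800, -2.05929), J = [[1.284, -2.924], [-2.622, -0.404]].
Δ = (-0.713, -0.470), so (x₁, x₂)₂ = (-0.309, 0.152).

(-0.309, 0.152)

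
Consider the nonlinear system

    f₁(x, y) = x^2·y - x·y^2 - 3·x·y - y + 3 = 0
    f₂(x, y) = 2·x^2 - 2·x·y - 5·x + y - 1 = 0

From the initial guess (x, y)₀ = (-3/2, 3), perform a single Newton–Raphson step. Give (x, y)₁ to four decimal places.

At (-3/2, 3): F = (33.7500, 23.0000).
Jacobian J = [[2·x·y - y^2 - 3·y, x^2 - 2·x·y - 3·x - 1], [4·x - 2·y - 5, -2·x + 1]].
At the point, J = [[-27.0000, 14.7500], [-17.0000, 4.0000]] (det J = 142.7500).
Solving J·Δ = −F gives Δ = (1.4308, 0.3310).
Then the next iterate is (x, y)₁ = (-0.0692, 3.3310).

(-0.0692, 3.3310)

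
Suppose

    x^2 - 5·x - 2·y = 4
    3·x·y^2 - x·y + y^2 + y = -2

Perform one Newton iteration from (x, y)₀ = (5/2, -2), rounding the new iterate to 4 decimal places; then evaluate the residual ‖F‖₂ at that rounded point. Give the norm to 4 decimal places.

675.6482

At (5/2, -2): F = (-6.2500, 39.0000).
Jacobian J = [[2·x - 5, -2], [3·y^2 - y, 6·x·y - x + 2·y + 1]].
At the point, J = [[0.0000, -2.0000], [14.0000, -35.5000]] (det J = 28.0000).
Solving J·Δ = −F gives Δ = (-10.7098, -3.1250).
Then the next iterate is (x, y)₁ = (-8.2098, -5.1250).
Re-evaluating at (-8.2098, -5.1250): F = (114.699816, -665.841184), so ‖F‖₂ = 675.6482.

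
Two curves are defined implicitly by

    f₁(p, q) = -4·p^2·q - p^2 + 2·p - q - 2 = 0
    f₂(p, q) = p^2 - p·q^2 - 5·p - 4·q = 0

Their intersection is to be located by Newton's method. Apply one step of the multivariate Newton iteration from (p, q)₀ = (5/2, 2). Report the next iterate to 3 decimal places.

At (5/2, 2): F = (-55.250, -24.250).
Jacobian J = [[-8·p·q - 2·p + 2, -4·p^2 - 1], [2·p - q^2 - 5, -2·p·q - 4]].
At the point, J = [[-43.000, -26.000], [-4.000, -14.000]] (det J = 498.000).
Solving J·Δ = −F gives Δ = (-0.287, -1.650).
Then the next iterate is (p, q)₁ = (2.213, 0.350).

(2.213, 0.350)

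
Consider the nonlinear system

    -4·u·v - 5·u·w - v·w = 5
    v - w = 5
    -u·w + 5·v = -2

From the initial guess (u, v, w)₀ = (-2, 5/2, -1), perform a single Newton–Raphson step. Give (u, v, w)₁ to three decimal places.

(-5.553, 1.650, -3.350)

At (-2, 5/2, -1): F = (7.500, -1.500, 12.500).
Jacobian J = [[-4·v - 5·w, -4·u - w, -5·u - v], [0, 1, -1], [-w, 5, -u]].
At the point, J = [[-5.000, 9.000, 7.500], [0.000, 1.000, -1.000], [1.000, 5.000, 2.000]] (det J = -51.500).
Solving J·Δ = −F gives Δ = (-3.553, -0.850, -2.350).
Then the next iterate is (u, v, w)₁ = (-5.553, 1.650, -3.350).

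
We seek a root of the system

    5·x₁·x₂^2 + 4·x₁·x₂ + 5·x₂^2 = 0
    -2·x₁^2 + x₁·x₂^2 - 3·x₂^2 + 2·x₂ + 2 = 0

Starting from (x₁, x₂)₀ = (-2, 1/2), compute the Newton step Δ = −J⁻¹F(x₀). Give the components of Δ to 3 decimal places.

(0.672, -0.236)

At (-2, 1/2): F = (-5.250, -6.250).
Jacobian J = [[5·x₂^2 + 4·x₂, 10·x₁·x₂ + 4·x₁ + 10·x₂], [-4·x₁ + x₂^2, 2·x₁·x₂ - 6·x₂ + 2]].
At the point, J = [[3.250, -13.000], [8.250, -3.000]] (det J = 97.500).
Solving J·Δ = −F gives Δ = (0.672, -0.236).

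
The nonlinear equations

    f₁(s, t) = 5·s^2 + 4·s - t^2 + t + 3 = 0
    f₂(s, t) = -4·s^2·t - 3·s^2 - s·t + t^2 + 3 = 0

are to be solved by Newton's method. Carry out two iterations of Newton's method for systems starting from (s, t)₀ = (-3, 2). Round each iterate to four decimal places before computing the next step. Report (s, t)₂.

(-1.0549, 2.1265)

At (-3, 2): F = (34.0000, -86.0000).
Jacobian J = [[10·s + 4, -2·t + 1], [-8·s·t - 6·s - t, -4·s^2 - s + 2·t]].
At the point, J = [[-26.0000, -3.0000], [64.0000, -29.0000]] (det J = 946.0000).
Solving J·Δ = −F gives Δ = (1.3150, -0.0634).
Then the next iterate is (s, t)₁ = (-1.6850, 1.9366).
Round to (-1.6850, 1.9366) and repeat: F = (8.642305, -20.497857), J = [[-12.8500, -2.8732], [34.278768, -5.7987]].
Δ = (0.6301, 0.1899), so (s, t)₂ = (-1.0549, 2.1265).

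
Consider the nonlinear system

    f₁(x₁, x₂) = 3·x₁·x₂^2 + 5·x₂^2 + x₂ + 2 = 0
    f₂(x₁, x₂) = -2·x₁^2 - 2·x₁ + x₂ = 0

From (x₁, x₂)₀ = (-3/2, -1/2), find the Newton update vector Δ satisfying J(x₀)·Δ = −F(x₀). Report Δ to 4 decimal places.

(2.1000, -6.4000)

At (-3/2, -1/2): F = (1.6250, -2.0000).
Jacobian J = [[3·x₂^2, 6·x₁·x₂ + 10·x₂ + 1], [-4·x₁ - 2, 1]].
At the point, J = [[0.7500, 0.5000], [4.0000, 1.0000]] (det J = -1.2500).
Solving J·Δ = −F gives Δ = (2.1000, -6.4000).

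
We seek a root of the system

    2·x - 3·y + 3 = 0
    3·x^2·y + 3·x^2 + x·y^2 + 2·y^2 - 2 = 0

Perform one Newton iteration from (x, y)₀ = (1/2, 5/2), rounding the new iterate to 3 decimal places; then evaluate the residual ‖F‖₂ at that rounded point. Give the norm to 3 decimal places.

At (1/2, 5/2): F = (-3.500, 16.250).
Jacobian J = [[2, -3], [6·x·y + 6·x + y^2, 3·x^2 + 2·x·y + 4·y]].
At the point, J = [[2.000, -3.000], [16.750, 13.250]] (det J = 76.750).
Solving J·Δ = −F gives Δ = (-0.031, -1.187).
Then the next iterate is (x, y)₁ = (0.469, 1.313).
Re-evaluating at (0.469, 1.313): F = (-0.001, 3.78279), so ‖F‖₂ = 3.783.

3.783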